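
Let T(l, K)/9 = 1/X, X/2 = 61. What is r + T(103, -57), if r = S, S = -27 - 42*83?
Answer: -428577/122 ≈ -3512.9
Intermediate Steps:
X = 122 (X = 2*61 = 122)
T(l, K) = 9/122
S = -3513 (S = -27 - 3486 = -3513)
r = -3513
r + T(103, -57) = -3513 + 9/122 = -428577/122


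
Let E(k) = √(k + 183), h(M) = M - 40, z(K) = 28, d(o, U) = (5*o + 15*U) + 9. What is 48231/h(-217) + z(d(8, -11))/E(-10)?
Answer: -48231/257 + 28*√173/173 ≈ -185.54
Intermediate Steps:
d(o, U) = 9 + 5*o + 15*U
h(M) = -40 + M
E(k) = √(183 + k)
48231/h(-217) + z(d(8, -11))/E(-10) = 48231/(-40 - 217) + 28/(√(183 - 10)) = 48231/(-257) + 28/(√173) = 48231*(-1/257) + 28*(√173/173) = -48231/257 + 28*√173/173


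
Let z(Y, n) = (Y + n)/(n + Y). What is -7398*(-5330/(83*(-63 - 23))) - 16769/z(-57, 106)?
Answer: -79564231/3569 ≈ -22293.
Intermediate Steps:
z(Y, n) = 1 (z(Y, n) = (Y + n)/(Y + n) = 1)
-7398*(-5330/(83*(-63 - 23))) - 16769/z(-57, 106) = -7398*(-5330/(83*(-63 - 23))) - 16769/1 = -7398/(-83*(-86)*(1/5330)) - 16769*1 = -7398/(7138*(1/5330)) - 16769 = -7398/3569/2665 - 16769 = -7398*2665/3569 - 16769 = -19715670/3569 - 16769 = -79564231/3569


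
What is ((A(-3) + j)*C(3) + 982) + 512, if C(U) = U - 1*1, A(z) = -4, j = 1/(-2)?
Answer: 1485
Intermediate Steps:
j = -½ ≈ -0.50000
C(U) = -1 + U (C(U) = U - 1 = -1 + U)
((A(-3) + j)*C(3) + 982) + 512 = ((-4 - ½)*(-1 + 3) + 982) + 512 = (-9/2*2 + 982) + 512 = (-9 + 982) + 512 = 973 + 512 = 1485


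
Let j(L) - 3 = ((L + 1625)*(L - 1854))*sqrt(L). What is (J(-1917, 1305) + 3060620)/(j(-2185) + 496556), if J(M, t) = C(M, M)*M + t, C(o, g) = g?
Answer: 68269910674/228133309721969 - 310971334240*I*sqrt(2185)/228133309721969 ≈ 0.00029925 - 0.063717*I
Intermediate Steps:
J(M, t) = t + M**2 (J(M, t) = M*M + t = M**2 + t = t + M**2)
j(L) = 3 + sqrt(L)*(-1854 + L)*(1625 + L) (j(L) = 3 + ((L + 1625)*(L - 1854))*sqrt(L) = 3 + ((1625 + L)*(-1854 + L))*sqrt(L) = 3 + ((-1854 + L)*(1625 + L))*sqrt(L) = 3 + sqrt(L)*(-1854 + L)*(1625 + L))
(J(-1917, 1305) + 3060620)/(j(-2185) + 496556) = ((1305 + (-1917)**2) + 3060620)/((3 + (-2185)**(5/2) - 3012750*I*sqrt(2185) - (-500365)*I*sqrt(2185)) + 496556) = ((1305 + 3674889) + 3060620)/((3 + 4774225*I*sqrt(2185) - 3012750*I*sqrt(2185) - (-500365)*I*sqrt(2185)) + 496556) = (3676194 + 3060620)/((3 + 4774225*I*sqrt(2185) - 3012750*I*sqrt(2185) + 500365*I*sqrt(2185)) + 496556) = 6736814/((3 + 2261840*I*sqrt(2185)) + 496556) = 6736814/(496559 + 2261840*I*sqrt(2185))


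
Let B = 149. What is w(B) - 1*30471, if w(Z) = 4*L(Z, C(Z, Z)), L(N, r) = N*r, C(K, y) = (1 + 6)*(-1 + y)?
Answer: 586985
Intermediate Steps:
C(K, y) = -7 + 7*y (C(K, y) = 7*(-1 + y) = -7 + 7*y)
w(Z) = 4*Z*(-7 + 7*Z) (w(Z) = 4*(Z*(-7 + 7*Z)) = 4*Z*(-7 + 7*Z))
w(B) - 1*30471 = 28*149*(-1 + 149) - 1*30471 = 28*149*148 - 30471 = 617456 - 30471 = 586985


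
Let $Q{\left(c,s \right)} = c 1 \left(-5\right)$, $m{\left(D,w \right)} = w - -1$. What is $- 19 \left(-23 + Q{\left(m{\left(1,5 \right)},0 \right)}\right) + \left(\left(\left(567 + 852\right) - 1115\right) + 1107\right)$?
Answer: $2418$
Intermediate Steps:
$m{\left(D,w \right)} = 1 + w$ ($m{\left(D,w \right)} = w + 1 = 1 + w$)
$Q{\left(c,s \right)} = - 5 c$ ($Q{\left(c,s \right)} = c \left(-5\right) = - 5 c$)
$- 19 \left(-23 + Q{\left(m{\left(1,5 \right)},0 \right)}\right) + \left(\left(\left(567 + 852\right) - 1115\right) + 1107\right) = - 19 \left(-23 - 5 \left(1 + 5\right)\right) + \left(\left(\left(567 + 852\right) - 1115\right) + 1107\right) = - 19 \left(-23 - 30\right) + \left(\left(1419 - 1115\right) + 1107\right) = - 19 \left(-23 - 30\right) + \left(304 + 1107\right) = \left(-19\right) \left(-53\right) + 1411 = 1007 + 1411 = 2418$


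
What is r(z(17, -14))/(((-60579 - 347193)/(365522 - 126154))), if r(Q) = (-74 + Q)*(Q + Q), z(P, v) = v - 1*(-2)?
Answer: -41171296/33981 ≈ -1211.6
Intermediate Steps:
z(P, v) = 2 + v (z(P, v) = v + 2 = 2 + v)
r(Q) = 2*Q*(-74 + Q) (r(Q) = (-74 + Q)*(2*Q) = 2*Q*(-74 + Q))
r(z(17, -14))/(((-60579 - 347193)/(365522 - 126154))) = (2*(2 - 14)*(-74 + (2 - 14)))/(((-60579 - 347193)/(365522 - 126154))) = (2*(-12)*(-74 - 12))/((-407772/239368)) = (2*(-12)*(-86))/((-407772*1/239368)) = 2064/(-101943/59842) = 2064*(-59842/101943) = -41171296/33981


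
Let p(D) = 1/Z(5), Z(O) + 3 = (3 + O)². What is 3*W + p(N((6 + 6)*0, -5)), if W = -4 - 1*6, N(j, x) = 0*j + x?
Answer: -1829/61 ≈ -29.984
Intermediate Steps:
Z(O) = -3 + (3 + O)²
N(j, x) = x (N(j, x) = 0 + x = x)
W = -10 (W = -4 - 6 = -10)
p(D) = 1/61 (p(D) = 1/(-3 + (3 + 5)²) = 1/(-3 + 8²) = 1/(-3 + 64) = 1/61)
3*W + p(N((6 + 6)*0, -5)) = 3*(-10) + 1/61 = -30 + 1/61 = -1829/61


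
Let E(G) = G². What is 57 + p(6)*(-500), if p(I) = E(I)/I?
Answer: -2943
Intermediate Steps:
p(I) = I (p(I) = I²/I = I)
57 + p(6)*(-500) = 57 + 6*(-500) = 57 - 3000 = -2943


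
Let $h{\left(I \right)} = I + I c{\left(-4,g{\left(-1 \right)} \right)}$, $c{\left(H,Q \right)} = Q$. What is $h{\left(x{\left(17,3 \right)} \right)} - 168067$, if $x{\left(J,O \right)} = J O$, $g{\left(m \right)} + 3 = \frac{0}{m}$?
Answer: $-168169$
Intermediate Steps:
$g{\left(m \right)} = -3$ ($g{\left(m \right)} = -3 + \frac{0}{m} = -3 + 0 = -3$)
$h{\left(I \right)} = - 2 I$ ($h{\left(I \right)} = I + I \left(-3\right) = I - 3 I = - 2 I$)
$h{\left(x{\left(17,3 \right)} \right)} - 168067 = - 2 \cdot 17 \cdot 3 - 168067 = \left(-2\right) 51 - 168067 = -102 - 168067 = -168169$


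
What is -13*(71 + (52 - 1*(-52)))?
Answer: -2275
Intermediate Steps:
-13*(71 + (52 - 1*(-52))) = -13*(71 + (52 + 52)) = -13*(71 + 104) = -13*175 = -2275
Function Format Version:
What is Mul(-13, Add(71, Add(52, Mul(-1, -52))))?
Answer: -2275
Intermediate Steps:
Mul(-13, Add(71, Add(52, Mul(-1, -52)))) = Mul(-13, Add(71, Add(52, 52))) = Mul(-13, Add(71, 104)) = Mul(-13, 175) = -2275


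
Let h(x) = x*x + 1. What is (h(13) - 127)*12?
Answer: 516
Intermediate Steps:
h(x) = 1 + x² (h(x) = x² + 1 = 1 + x²)
(h(13) - 127)*12 = ((1 + 13²) - 127)*12 = ((1 + 169) - 127)*12 = (170 - 127)*12 = 43*12 = 516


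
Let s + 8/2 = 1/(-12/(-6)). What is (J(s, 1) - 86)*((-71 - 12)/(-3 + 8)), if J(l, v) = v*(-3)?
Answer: 7387/5 ≈ 1477.4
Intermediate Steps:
s = -7/2 (s = -4 + 1/(-12/(-6)) = -4 + 1/(-12*(-1/6)) = -4 + 1/2 = -7/2 ≈ -3.5000)
J(l, v) = -3*v
(J(s, 1) - 86)*((-71 - 12)/(-3 + 8)) = (-3*1 - 86)*((-71 - 12)/(-3 + 8)) = (-3 - 86)*(-83/5) = -(-7387)/5 = -89*(-83/5) = 7387/5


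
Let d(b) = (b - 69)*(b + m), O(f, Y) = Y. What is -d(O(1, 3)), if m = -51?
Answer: -3168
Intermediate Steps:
d(b) = (-69 + b)*(-51 + b) (d(b) = (b - 69)*(b - 51) = (-69 + b)*(-51 + b))
-d(O(1, 3)) = -(3519 + 3**2 - 120*3) = -(3519 + 9 - 360) = -1*3168 = -3168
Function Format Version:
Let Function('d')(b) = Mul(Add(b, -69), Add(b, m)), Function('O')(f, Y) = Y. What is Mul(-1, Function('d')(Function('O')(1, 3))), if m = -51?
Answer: -3168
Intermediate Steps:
Function('d')(b) = Mul(Add(-69, b), Add(-51, b)) (Function('d')(b) = Mul(Add(b, -69), Add(b, -51)) = Mul(Add(-69, b), Add(-51, b)))
Mul(-1, Function('d')(Function('O')(1, 3))) = Mul(-1, Add(3519, Pow(3, 2), Mul(-120, 3))) = Mul(-1, Add(3519, 9, -360)) = Mul(-1, 3168) = -3168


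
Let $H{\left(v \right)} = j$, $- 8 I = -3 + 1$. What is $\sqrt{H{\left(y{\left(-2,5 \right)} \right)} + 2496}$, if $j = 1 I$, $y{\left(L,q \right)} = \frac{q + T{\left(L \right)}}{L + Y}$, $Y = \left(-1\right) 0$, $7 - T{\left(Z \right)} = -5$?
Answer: $\frac{\sqrt{9985}}{2} \approx 49.962$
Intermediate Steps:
$T{\left(Z \right)} = 12$ ($T{\left(Z \right)} = 7 - -5 = 7 + 5 = 12$)
$Y = 0$
$I = \frac{1}{4}$ ($I = - \frac{-3 + 1}{8} = \left(- \frac{1}{8}\right) \left(-2\right) = \frac{1}{4} \approx 0.25$)
$y{\left(L,q \right)} = \frac{12 + q}{L}$ ($y{\left(L,q \right)} = \frac{q + 12}{L + 0} = \frac{12 + q}{L}$)
$j = \frac{1}{4}$ ($j = 1 \cdot \frac{1}{4} = \frac{1}{4} \approx 0.25$)
$H{\left(v \right)} = \frac{1}{4}$
$\sqrt{H{\left(y{\left(-2,5 \right)} \right)} + 2496} = \sqrt{\frac{1}{4} + 2496} = \sqrt{\frac{9985}{4}} = \frac{\sqrt{9985}}{2}$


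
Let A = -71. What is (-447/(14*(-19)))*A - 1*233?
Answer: -93715/266 ≈ -352.31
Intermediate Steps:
(-447/(14*(-19)))*A - 1*233 = -447/(14*(-19))*(-71) - 1*233 = -447/(-266)*(-71) - 233 = -447*(-1/266)*(-71) - 233 = (447/266)*(-71) - 233 = -31737/266 - 233 = -93715/266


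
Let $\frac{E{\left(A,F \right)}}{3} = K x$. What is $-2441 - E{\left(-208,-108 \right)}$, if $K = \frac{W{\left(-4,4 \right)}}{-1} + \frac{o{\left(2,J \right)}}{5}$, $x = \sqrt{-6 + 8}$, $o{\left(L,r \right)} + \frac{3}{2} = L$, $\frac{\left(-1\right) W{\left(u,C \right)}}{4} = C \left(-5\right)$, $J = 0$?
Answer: $-2441 + \frac{2397 \sqrt{2}}{10} \approx -2102.0$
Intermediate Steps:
$W{\left(u,C \right)} = 20 C$ ($W{\left(u,C \right)} = - 4 C \left(-5\right) = - 4 \left(- 5 C\right) = 20 C$)
$o{\left(L,r \right)} = - \frac{3}{2} + L$
$x = \sqrt{2} \approx 1.4142$
$K = - \frac{799}{10}$ ($K = \frac{20 \cdot 4}{-1} + \frac{- \frac{3}{2} + 2}{5} = 80 \left(-1\right) + \frac{1}{2} \cdot \frac{1}{5} = -80 + \frac{1}{10} = - \frac{799}{10} \approx -79.9$)
$E{\left(A,F \right)} = - \frac{2397 \sqrt{2}}{10}$ ($E{\left(A,F \right)} = 3 \left(- \frac{799 \sqrt{2}}{10}\right) = - \frac{2397 \sqrt{2}}{10}$)
$-2441 - E{\left(-208,-108 \right)} = -2441 - - \frac{2397 \sqrt{2}}{10} = -2441 + \frac{2397 \sqrt{2}}{10}$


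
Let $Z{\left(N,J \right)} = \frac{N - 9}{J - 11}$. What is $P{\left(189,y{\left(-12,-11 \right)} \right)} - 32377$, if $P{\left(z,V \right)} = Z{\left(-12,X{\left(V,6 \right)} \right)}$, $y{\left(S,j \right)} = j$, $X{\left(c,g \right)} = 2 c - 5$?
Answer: $- \frac{1230305}{38} \approx -32376.0$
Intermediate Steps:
$X{\left(c,g \right)} = -5 + 2 c$
$Z{\left(N,J \right)} = \frac{-9 + N}{-11 + J}$
$P{\left(z,V \right)} = - \frac{21}{-16 + 2 V}$ ($P{\left(z,V \right)} = \frac{-9 - 12}{-11 + \left(-5 + 2 V\right)} = \frac{1}{-16 + 2 V} \left(-21\right) = - \frac{21}{-16 + 2 V}$)
$P{\left(189,y{\left(-12,-11 \right)} \right)} - 32377 = - \frac{21}{-16 + 2 \left(-11\right)} - 32377 = - \frac{21}{-16 - 22} - 32377 = - \frac{21}{-38} - 32377 = \left(-21\right) \left(- \frac{1}{38}\right) - 32377 = \frac{21}{38} - 32377 = - \frac{1230305}{38}$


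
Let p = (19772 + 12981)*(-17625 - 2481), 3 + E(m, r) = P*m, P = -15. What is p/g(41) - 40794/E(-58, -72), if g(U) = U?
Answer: -190316252920/11849 ≈ -1.6062e+7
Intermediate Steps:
E(m, r) = -3 - 15*m
p = -658531818 (p = 32753*(-20106) = -658531818)
p/g(41) - 40794/E(-58, -72) = -658531818/41 - 40794/(-3 - 15*(-58)) = -658531818*1/41 - 40794/(-3 + 870) = -658531818/41 - 40794/867 = -658531818/41 - 40794*1/867 = -658531818/41 - 13598/289 = -190316252920/11849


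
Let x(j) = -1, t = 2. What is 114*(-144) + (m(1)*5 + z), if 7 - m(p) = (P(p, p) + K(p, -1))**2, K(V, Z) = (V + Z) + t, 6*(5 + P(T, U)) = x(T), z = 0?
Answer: -591521/36 ≈ -16431.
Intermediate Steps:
P(T, U) = -31/6 (P(T, U) = -5 + (1/6)*(-1) = -5 - 1/6 = -31/6)
K(V, Z) = 2 + V + Z (K(V, Z) = (V + Z) + 2 = 2 + V + Z)
m(p) = 7 - (-25/6 + p)**2 (m(p) = 7 - (-31/6 + (2 + p - 1))**2 = 7 - (-31/6 + (1 + p))**2 = 7 - (-25/6 + p)**2)
114*(-144) + (m(1)*5 + z) = 114*(-144) + ((7 - (-25 + 6*1)**2/36)*5 + 0) = -16416 + ((7 - (-25 + 6)**2/36)*5 + 0) = -16416 + ((7 - 1/36*(-19)**2)*5 + 0) = -16416 + ((7 - 1/36*361)*5 + 0) = -16416 + ((7 - 361/36)*5 + 0) = -16416 + (-109/36*5 + 0) = -16416 + (-545/36 + 0) = -16416 - 545/36 = -591521/36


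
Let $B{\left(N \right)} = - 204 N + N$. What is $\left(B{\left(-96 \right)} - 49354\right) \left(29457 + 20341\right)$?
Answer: $-1487267068$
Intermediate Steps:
$B{\left(N \right)} = - 203 N$
$\left(B{\left(-96 \right)} - 49354\right) \left(29457 + 20341\right) = \left(\left(-203\right) \left(-96\right) - 49354\right) \left(29457 + 20341\right) = \left(19488 - 49354\right) 49798 = \left(-29866\right) 49798 = -1487267068$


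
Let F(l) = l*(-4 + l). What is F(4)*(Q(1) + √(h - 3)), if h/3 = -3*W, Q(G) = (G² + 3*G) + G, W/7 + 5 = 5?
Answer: 0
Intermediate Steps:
W = 0 (W = -35 + 7*5 = -35 + 35 = 0)
Q(G) = G² + 4*G
h = 0 (h = 3*(-3*0) = 3*0 = 0)
F(4)*(Q(1) + √(h - 3)) = (4*(-4 + 4))*(1*(4 + 1) + √(0 - 3)) = (4*0)*(1*5 + √(-3)) = 0*(5 + I*√3) = 0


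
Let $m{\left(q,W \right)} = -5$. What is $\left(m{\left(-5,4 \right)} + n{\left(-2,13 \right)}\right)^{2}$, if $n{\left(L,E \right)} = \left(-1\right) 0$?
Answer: $25$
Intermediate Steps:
$n{\left(L,E \right)} = 0$
$\left(m{\left(-5,4 \right)} + n{\left(-2,13 \right)}\right)^{2} = \left(-5 + 0\right)^{2} = \left(-5\right)^{2} = 25$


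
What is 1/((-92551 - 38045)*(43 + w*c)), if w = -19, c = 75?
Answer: 1/180483672 ≈ 5.5407e-9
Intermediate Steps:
1/((-92551 - 38045)*(43 + w*c)) = 1/((-92551 - 38045)*(43 - 19*75)) = 1/((-130596)*(43 - 1425)) = -1/130596/(-1382) = -1/130596*(-1/1382) = 1/180483672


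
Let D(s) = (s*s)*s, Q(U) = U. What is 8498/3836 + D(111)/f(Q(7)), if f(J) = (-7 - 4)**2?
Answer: 374804341/33154 ≈ 11305.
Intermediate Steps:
f(J) = 121 (f(J) = (-11)**2 = 121)
D(s) = s**3 (D(s) = s**2*s = s**3)
8498/3836 + D(111)/f(Q(7)) = 8498/3836 + 111**3/121 = 8498*(1/3836) + 1367631*(1/121) = 607/274 + 1367631/121 = 374804341/33154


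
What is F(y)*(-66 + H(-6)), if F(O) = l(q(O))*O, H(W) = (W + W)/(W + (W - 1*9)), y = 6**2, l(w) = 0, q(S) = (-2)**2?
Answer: 0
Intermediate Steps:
q(S) = 4
y = 36
H(W) = 2*W/(-9 + 2*W) (H(W) = (2*W)/(W + (W - 9)) = (2*W)/(W + (-9 + W)) = (2*W)/(-9 + 2*W) = 2*W/(-9 + 2*W))
F(O) = 0 (F(O) = 0*O = 0)
F(y)*(-66 + H(-6)) = 0*(-66 + 2*(-6)/(-9 + 2*(-6))) = 0*(-66 + 2*(-6)/(-9 - 12)) = 0*(-66 + 2*(-6)/(-21)) = 0*(-66 + 2*(-6)*(-1/21)) = 0*(-66 + 4/7) = 0*(-458/7) = 0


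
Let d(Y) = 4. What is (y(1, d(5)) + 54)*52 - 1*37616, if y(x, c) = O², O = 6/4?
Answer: -34691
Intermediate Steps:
O = 3/2 (O = 6*(¼) = 3/2 ≈ 1.5000)
y(x, c) = 9/4 (y(x, c) = (3/2)² = 9/4)
(y(1, d(5)) + 54)*52 - 1*37616 = (9/4 + 54)*52 - 1*37616 = (225/4)*52 - 37616 = 2925 - 37616 = -34691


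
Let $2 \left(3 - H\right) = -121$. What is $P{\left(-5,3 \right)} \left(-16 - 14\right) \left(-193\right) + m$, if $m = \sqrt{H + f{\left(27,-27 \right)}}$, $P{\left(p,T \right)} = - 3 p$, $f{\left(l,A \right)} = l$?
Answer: $86850 + \frac{\sqrt{362}}{2} \approx 86860.0$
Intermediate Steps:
$H = \frac{127}{2}$ ($H = 3 - - \frac{121}{2} = 3 + \frac{121}{2} = \frac{127}{2} \approx 63.5$)
$m = \frac{\sqrt{362}}{2}$ ($m = \sqrt{\frac{127}{2} + 27} = \sqrt{\frac{181}{2}} = \frac{\sqrt{362}}{2} \approx 9.5132$)
$P{\left(-5,3 \right)} \left(-16 - 14\right) \left(-193\right) + m = \left(-3\right) \left(-5\right) \left(-16 - 14\right) \left(-193\right) + \frac{\sqrt{362}}{2} = 15 \left(-30\right) \left(-193\right) + \frac{\sqrt{362}}{2} = \left(-450\right) \left(-193\right) + \frac{\sqrt{362}}{2} = 86850 + \frac{\sqrt{362}}{2}$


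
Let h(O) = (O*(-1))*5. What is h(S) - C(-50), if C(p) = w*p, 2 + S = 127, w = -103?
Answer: -5775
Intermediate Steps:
S = 125 (S = -2 + 127 = 125)
C(p) = -103*p
h(O) = -5*O (h(O) = -O*5 = -5*O)
h(S) - C(-50) = -5*125 - (-103)*(-50) = -625 - 1*5150 = -625 - 5150 = -5775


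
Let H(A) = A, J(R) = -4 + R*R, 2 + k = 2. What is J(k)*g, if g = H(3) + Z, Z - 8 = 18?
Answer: -116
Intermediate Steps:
k = 0 (k = -2 + 2 = 0)
J(R) = -4 + R²
Z = 26 (Z = 8 + 18 = 26)
g = 29 (g = 3 + 26 = 29)
J(k)*g = (-4 + 0²)*29 = (-4 + 0)*29 = -4*29 = -116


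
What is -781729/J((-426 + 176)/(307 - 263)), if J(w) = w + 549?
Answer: -17198038/11953 ≈ -1438.8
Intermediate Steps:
J(w) = 549 + w
-781729/J((-426 + 176)/(307 - 263)) = -781729/(549 + (-426 + 176)/(307 - 263)) = -781729/(549 - 250/44) = -781729/(549 - 250*1/44) = -781729/(549 - 125/22) = -781729/11953/22 = -781729*22/11953 = -17198038/11953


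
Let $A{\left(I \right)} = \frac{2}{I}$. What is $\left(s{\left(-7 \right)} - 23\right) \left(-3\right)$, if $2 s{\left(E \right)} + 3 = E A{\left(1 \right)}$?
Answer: $\frac{189}{2} \approx 94.5$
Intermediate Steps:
$s{\left(E \right)} = - \frac{3}{2} + E$ ($s{\left(E \right)} = - \frac{3}{2} + \frac{E \frac{2}{1}}{2} = - \frac{3}{2} + \frac{E 2 \cdot 1}{2} = - \frac{3}{2} + \frac{E 2}{2} = - \frac{3}{2} + \frac{2 E}{2} = - \frac{3}{2} + E$)
$\left(s{\left(-7 \right)} - 23\right) \left(-3\right) = \left(\left(- \frac{3}{2} - 7\right) - 23\right) \left(-3\right) = \left(- \frac{17}{2} - 23\right) \left(-3\right) = \left(- \frac{63}{2}\right) \left(-3\right) = \frac{189}{2}$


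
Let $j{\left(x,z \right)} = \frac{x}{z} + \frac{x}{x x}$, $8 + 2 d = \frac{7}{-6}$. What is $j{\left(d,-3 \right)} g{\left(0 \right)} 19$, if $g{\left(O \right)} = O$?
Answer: $0$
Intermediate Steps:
$d = - \frac{55}{12}$ ($d = -4 + \frac{7 \frac{1}{-6}}{2} = -4 + \frac{7 \left(- \frac{1}{6}\right)}{2} = -4 + \frac{1}{2} \left(- \frac{7}{6}\right) = -4 - \frac{7}{12} = - \frac{55}{12} \approx -4.5833$)
$j{\left(x,z \right)} = \frac{1}{x} + \frac{x}{z}$ ($j{\left(x,z \right)} = \frac{x}{z} + \frac{x}{x^{2}} = \frac{x}{z} + \frac{1}{x} = \frac{1}{x} + \frac{x}{z}$)
$j{\left(d,-3 \right)} g{\left(0 \right)} 19 = \left(\frac{1}{- \frac{55}{12}} - \frac{55}{12 \left(-3\right)}\right) 0 \cdot 19 = \left(- \frac{12}{55} - - \frac{55}{36}\right) 0 \cdot 19 = \left(- \frac{12}{55} + \frac{55}{36}\right) 0 \cdot 19 = \frac{2593}{1980} \cdot 0 \cdot 19 = 0 \cdot 19 = 0$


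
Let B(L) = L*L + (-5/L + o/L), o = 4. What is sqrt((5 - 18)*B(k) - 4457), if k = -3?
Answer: I*sqrt(41205)/3 ≈ 67.663*I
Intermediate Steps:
B(L) = L**2 - 1/L (B(L) = L*L + (-5/L + 4/L) = L**2 - 1/L)
sqrt((5 - 18)*B(k) - 4457) = sqrt((5 - 18)*((-1 + (-3)**3)/(-3)) - 4457) = sqrt(-(-13)*(-1 - 27)/3 - 4457) = sqrt(-(-13)*(-28)/3 - 4457) = sqrt(-13*28/3 - 4457) = sqrt(-364/3 - 4457) = sqrt(-13735/3) = I*sqrt(41205)/3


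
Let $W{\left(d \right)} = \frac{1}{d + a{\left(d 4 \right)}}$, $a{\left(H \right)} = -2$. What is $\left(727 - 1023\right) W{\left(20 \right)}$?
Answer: $- \frac{148}{9} \approx -16.444$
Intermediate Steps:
$W{\left(d \right)} = \frac{1}{-2 + d}$ ($W{\left(d \right)} = \frac{1}{d - 2} = \frac{1}{-2 + d}$)
$\left(727 - 1023\right) W{\left(20 \right)} = \frac{727 - 1023}{-2 + 20} = \frac{727 - 1023}{18} = \left(727 - 1023\right) \frac{1}{18} = \left(-296\right) \frac{1}{18} = - \frac{148}{9}$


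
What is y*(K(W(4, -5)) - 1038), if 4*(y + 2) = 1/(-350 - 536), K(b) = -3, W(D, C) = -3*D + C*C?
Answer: 7379649/3544 ≈ 2082.3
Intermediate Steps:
W(D, C) = C**2 - 3*D (W(D, C) = -3*D + C**2 = C**2 - 3*D)
y = -7089/3544 (y = -2 + 1/(4*(-350 - 536)) = -2 + (1/4)/(-886) = -2 + (1/4)*(-1/886) = -2 - 1/3544 = -7089/3544 ≈ -2.0003)
y*(K(W(4, -5)) - 1038) = -7089*(-3 - 1038)/3544 = -7089/3544*(-1041) = 7379649/3544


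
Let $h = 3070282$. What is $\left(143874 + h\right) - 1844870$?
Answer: $1369286$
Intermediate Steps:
$\left(143874 + h\right) - 1844870 = \left(143874 + 3070282\right) - 1844870 = 3214156 - 1844870 = 1369286$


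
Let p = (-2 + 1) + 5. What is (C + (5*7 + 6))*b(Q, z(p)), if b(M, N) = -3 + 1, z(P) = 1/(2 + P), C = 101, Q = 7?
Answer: -284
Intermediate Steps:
p = 4 (p = -1 + 5 = 4)
b(M, N) = -2
(C + (5*7 + 6))*b(Q, z(p)) = (101 + (5*7 + 6))*(-2) = (101 + (35 + 6))*(-2) = (101 + 41)*(-2) = 142*(-2) = -284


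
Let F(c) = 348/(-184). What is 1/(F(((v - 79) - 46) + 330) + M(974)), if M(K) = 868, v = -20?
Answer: 46/39841 ≈ 0.0011546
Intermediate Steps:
F(c) = -87/46 (F(c) = 348*(-1/184) = -87/46)
1/(F(((v - 79) - 46) + 330) + M(974)) = 1/(-87/46 + 868) = 1/(39841/46) = 46/39841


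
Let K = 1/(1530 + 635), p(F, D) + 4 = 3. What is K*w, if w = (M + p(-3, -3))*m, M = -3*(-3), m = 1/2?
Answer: 4/2165 ≈ 0.0018476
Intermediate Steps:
p(F, D) = -1 (p(F, D) = -4 + 3 = -1)
m = ½ ≈ 0.50000
M = 9
K = 1/2165 ≈ 0.00046189
w = 4 (w = (9 - 1)*(½) = 8*(½) = 4)
K*w = (1/2165)*4 = 4/2165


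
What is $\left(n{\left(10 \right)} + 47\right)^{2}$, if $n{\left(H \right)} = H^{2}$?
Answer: $21609$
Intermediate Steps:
$\left(n{\left(10 \right)} + 47\right)^{2} = \left(10^{2} + 47\right)^{2} = \left(100 + 47\right)^{2} = 147^{2} = 21609$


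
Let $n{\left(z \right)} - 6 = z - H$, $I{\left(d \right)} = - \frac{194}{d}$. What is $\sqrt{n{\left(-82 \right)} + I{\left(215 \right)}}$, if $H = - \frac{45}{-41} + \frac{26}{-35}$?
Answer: $\frac{i \sqrt{11766267289}}{12341} \approx 8.7896 i$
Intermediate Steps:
$H = \frac{509}{1435}$ ($H = \left(-45\right) \left(- \frac{1}{41}\right) + 26 \left(- \frac{1}{35}\right) = \frac{45}{41} - \frac{26}{35} = \frac{509}{1435} \approx 0.3547$)
$n{\left(z \right)} = \frac{8101}{1435} + z$ ($n{\left(z \right)} = 6 + \left(z - \frac{509}{1435}\right) = 6 + \left(- \frac{509}{1435} + z\right) = \frac{8101}{1435} + z$)
$\sqrt{n{\left(-82 \right)} + I{\left(215 \right)}} = \sqrt{\left(\frac{8101}{1435} - 82\right) - \frac{194}{215}} = \sqrt{- \frac{109569}{1435} - \frac{194}{215}} = \sqrt{- \frac{953429}{12341}} = \frac{i \sqrt{11766267289}}{12341}$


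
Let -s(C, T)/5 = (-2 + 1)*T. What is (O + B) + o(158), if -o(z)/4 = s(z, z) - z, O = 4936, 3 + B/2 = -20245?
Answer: -38088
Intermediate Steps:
B = -40496 (B = -6 + 2*(-20245) = -6 - 40490 = -40496)
s(C, T) = 5*T (s(C, T) = -5*(-2 + 1)*T = -(-5)*T = 5*T)
o(z) = -16*z (o(z) = -4*(5*z - z) = -16*z)
(O + B) + o(158) = (4936 - 40496) - 16*158 = -35560 - 2528 = -38088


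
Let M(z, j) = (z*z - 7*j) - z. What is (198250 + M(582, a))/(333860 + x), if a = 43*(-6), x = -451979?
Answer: -538198/118119 ≈ -4.5564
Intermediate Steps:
a = -258
M(z, j) = z² - z - 7*j (M(z, j) = (z² - 7*j) - z = z² - z - 7*j)
(198250 + M(582, a))/(333860 + x) = (198250 + (582² - 1*582 - 7*(-258)))/(333860 - 451979) = (198250 + (338724 - 582 + 1806))/(-118119) = (198250 + 339948)*(-1/118119) = 538198*(-1/118119) = -538198/118119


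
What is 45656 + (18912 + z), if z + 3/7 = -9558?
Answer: 385067/7 ≈ 55010.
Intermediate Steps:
z = -66909/7 (z = -3/7 - 9558 = -66909/7 ≈ -9558.4)
45656 + (18912 + z) = 45656 + (18912 - 66909/7) = 45656 + 65475/7 = 385067/7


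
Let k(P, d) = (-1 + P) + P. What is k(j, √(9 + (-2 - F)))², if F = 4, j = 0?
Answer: 1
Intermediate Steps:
k(P, d) = -1 + 2*P
k(j, √(9 + (-2 - F)))² = (-1 + 2*0)² = (-1 + 0)² = (-1)² = 1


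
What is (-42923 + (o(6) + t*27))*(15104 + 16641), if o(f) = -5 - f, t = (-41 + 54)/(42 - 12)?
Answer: -2725136827/2 ≈ -1.3626e+9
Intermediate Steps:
t = 13/30 ≈ 0.43333
(-42923 + (o(6) + t*27))*(15104 + 16641) = (-42923 + ((-5 - 1*6) + (13/30)*27))*(15104 + 16641) = (-42923 + ((-5 - 6) + 117/10))*31745 = (-42923 + (-11 + 117/10))*31745 = (-42923 + 7/10)*31745 = -429223/10*31745 = -2725136827/2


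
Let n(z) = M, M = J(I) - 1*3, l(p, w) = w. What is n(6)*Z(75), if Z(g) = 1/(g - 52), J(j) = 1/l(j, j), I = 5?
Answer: -14/115 ≈ -0.12174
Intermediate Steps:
J(j) = 1/j
M = -14/5 (M = 1/5 - 1*3 = ⅕ - 3 = -14/5 ≈ -2.8000)
n(z) = -14/5
Z(g) = 1/(-52 + g)
n(6)*Z(75) = -14/(5*(-52 + 75)) = -14/5/23 = -14/5*1/23 = -14/115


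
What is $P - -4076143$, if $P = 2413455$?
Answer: $6489598$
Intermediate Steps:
$P - -4076143 = 2413455 - -4076143 = 2413455 + 4076143 = 6489598$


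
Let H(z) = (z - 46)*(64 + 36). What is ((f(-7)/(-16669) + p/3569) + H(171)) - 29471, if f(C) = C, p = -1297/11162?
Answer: -11269523052471069/664045920082 ≈ -16971.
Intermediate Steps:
p = -1297/11162 (p = -1297*1/11162 = -1297/11162 ≈ -0.11620)
H(z) = -4600 + 100*z (H(z) = (-46 + z)*100 = -4600 + 100*z)
((f(-7)/(-16669) + p/3569) + H(171)) - 29471 = ((-7/(-16669) - 1297/11162/3569) + (-4600 + 100*171)) - 29471 = ((-7*(-1/16669) - 1297/11162*1/3569) + (-4600 + 17100)) - 29471 = ((7/16669 - 1297/39837178) + 12500) - 29471 = (257240553/664045920082 + 12500) - 29471 = 8300574258265553/664045920082 - 29471 = -11269523052471069/664045920082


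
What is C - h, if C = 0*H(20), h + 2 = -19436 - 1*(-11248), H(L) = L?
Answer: 8190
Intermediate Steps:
h = -8190 (h = -2 + (-19436 - 1*(-11248)) = -2 + (-19436 + 11248) = -2 - 8188 = -8190)
C = 0 (C = 0*20 = 0)
C - h = 0 - 1*(-8190) = 0 + 8190 = 8190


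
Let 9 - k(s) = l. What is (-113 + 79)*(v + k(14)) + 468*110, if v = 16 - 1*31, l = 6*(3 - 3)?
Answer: 51684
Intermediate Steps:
l = 0 (l = 6*0 = 0)
k(s) = 9 (k(s) = 9 - 1*0 = 9 + 0 = 9)
v = -15 (v = 16 - 31 = -15)
(-113 + 79)*(v + k(14)) + 468*110 = (-113 + 79)*(-15 + 9) + 468*110 = -34*(-6) + 51480 = 204 + 51480 = 51684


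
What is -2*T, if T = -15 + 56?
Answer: -82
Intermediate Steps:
T = 41
-2*T = -2*41 = -82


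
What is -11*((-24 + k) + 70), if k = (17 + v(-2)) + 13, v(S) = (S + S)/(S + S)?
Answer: -847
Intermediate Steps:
v(S) = 1 (v(S) = (2*S)/((2*S)) = (2*S)*(1/(2*S)) = 1)
k = 31 (k = (17 + 1) + 13 = 18 + 13 = 31)
-11*((-24 + k) + 70) = -11*((-24 + 31) + 70) = -11*(7 + 70) = -11*77 = -847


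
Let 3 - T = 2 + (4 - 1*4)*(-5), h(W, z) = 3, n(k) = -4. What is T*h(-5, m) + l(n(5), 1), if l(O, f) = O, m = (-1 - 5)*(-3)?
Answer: -1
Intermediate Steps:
m = 18 (m = -6*(-3) = 18)
T = 1 (T = 3 - (2 + (4 - 1*4)*(-5)) = 3 - (2 + (4 - 4)*(-5)) = 3 - (2 + 0*(-5)) = 3 - (2 + 0) = 3 - 1*2 = 3 - 2 = 1)
T*h(-5, m) + l(n(5), 1) = 1*3 - 4 = 3 - 4 = -1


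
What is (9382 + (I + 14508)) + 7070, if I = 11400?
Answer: 42360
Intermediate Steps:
(9382 + (I + 14508)) + 7070 = (9382 + (11400 + 14508)) + 7070 = (9382 + 25908) + 7070 = 35290 + 7070 = 42360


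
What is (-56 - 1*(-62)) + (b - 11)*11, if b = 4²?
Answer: 61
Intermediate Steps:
b = 16
(-56 - 1*(-62)) + (b - 11)*11 = (-56 - 1*(-62)) + (16 - 11)*11 = (-56 + 62) + 5*11 = 6 + 55 = 61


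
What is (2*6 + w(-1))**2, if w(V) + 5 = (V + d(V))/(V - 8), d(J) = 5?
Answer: 3481/81 ≈ 42.975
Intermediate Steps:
w(V) = -5 + (5 + V)/(-8 + V) (w(V) = -5 + (V + 5)/(V - 8) = -5 + (5 + V)/(-8 + V))
(2*6 + w(-1))**2 = (2*6 + (45 - 4*(-1))/(-8 - 1))**2 = (12 + (45 + 4)/(-9))**2 = (12 - 1/9*49)**2 = (12 - 49/9)**2 = (59/9)**2 = 3481/81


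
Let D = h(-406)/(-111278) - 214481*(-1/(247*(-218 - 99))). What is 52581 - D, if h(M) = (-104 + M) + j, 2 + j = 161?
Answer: 458159785384651/8712956122 ≈ 52584.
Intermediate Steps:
j = 159 (j = -2 + 161 = 159)
h(M) = 55 + M (h(M) = (-104 + M) + 159 = 55 + M)
D = -23839533769/8712956122 (D = (55 - 406)/(-111278) - 214481*(-1/(247*(-218 - 99))) = -351*(-1/111278) - 214481/((-247*(-317))) = 351/111278 - 214481/78299 = -23839533769/8712956122 ≈ -2.7361)
52581 - D = 52581 - 1*(-23839533769/8712956122) = 52581 + 23839533769/8712956122 = 458159785384651/8712956122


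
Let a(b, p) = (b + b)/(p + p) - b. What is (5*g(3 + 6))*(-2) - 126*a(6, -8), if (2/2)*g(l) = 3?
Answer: 1641/2 ≈ 820.50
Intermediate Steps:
g(l) = 3
a(b, p) = -b + b/p (a(b, p) = (2*b)/((2*p)) - b = (2*b)*(1/(2*p)) - b = b/p - b = -b + b/p)
(5*g(3 + 6))*(-2) - 126*a(6, -8) = (5*3)*(-2) - 126*(-1*6 + 6/(-8)) = 15*(-2) - 126*(-6 + 6*(-⅛)) = -30 - 126*(-6 - ¾) = -30 - 126*(-27/4) = -30 + 1701/2 = 1641/2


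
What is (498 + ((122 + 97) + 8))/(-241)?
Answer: -725/241 ≈ -3.0083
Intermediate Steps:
(498 + ((122 + 97) + 8))/(-241) = (498 + (219 + 8))*(-1/241) = (498 + 227)*(-1/241) = 725*(-1/241) = -725/241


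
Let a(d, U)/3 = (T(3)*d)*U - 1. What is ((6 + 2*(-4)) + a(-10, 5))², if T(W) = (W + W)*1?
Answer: 819025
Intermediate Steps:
T(W) = 2*W (T(W) = (2*W)*1 = 2*W)
a(d, U) = -3 + 18*U*d (a(d, U) = 3*(((2*3)*d)*U - 1) = 3*((6*d)*U - 1) = 3*(6*U*d - 1) = 3*(-1 + 6*U*d) = -3 + 18*U*d)
((6 + 2*(-4)) + a(-10, 5))² = ((6 + 2*(-4)) + (-3 + 18*5*(-10)))² = ((6 - 8) + (-3 - 900))² = (-2 - 903)² = (-905)² = 819025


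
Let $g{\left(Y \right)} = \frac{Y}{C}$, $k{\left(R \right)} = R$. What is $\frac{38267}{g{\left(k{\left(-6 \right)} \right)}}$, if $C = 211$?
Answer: $- \frac{8074337}{6} \approx -1.3457 \cdot 10^{6}$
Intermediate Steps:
$g{\left(Y \right)} = \frac{Y}{211}$
$\frac{38267}{g{\left(k{\left(-6 \right)} \right)}} = \frac{38267}{\frac{1}{211} \left(-6\right)} = \frac{38267}{- \frac{6}{211}} = 38267 \left(- \frac{211}{6}\right) = - \frac{8074337}{6}$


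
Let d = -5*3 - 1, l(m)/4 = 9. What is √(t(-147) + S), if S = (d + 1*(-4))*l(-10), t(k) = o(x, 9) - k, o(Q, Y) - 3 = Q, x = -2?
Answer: 2*I*√143 ≈ 23.917*I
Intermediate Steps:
l(m) = 36 (l(m) = 4*9 = 36)
o(Q, Y) = 3 + Q
t(k) = 1 - k (t(k) = (3 - 2) - k = 1 - k)
d = -16 (d = -15 - 1 = -16)
S = -720 (S = (-16 + 1*(-4))*36 = (-16 - 4)*36 = -20*36 = -720)
√(t(-147) + S) = √((1 - 1*(-147)) - 720) = √((1 + 147) - 720) = √(148 - 720) = √(-572) = 2*I*√143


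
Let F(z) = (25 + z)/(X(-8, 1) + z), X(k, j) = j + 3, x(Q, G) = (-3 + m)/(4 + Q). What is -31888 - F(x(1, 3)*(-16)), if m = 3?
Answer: -127577/4 ≈ -31894.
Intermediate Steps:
x(Q, G) = 0 (x(Q, G) = (-3 + 3)/(4 + Q) = 0/(4 + Q) = 0)
X(k, j) = 3 + j
F(z) = (25 + z)/(4 + z) (F(z) = (25 + z)/((3 + 1) + z) = (25 + z)/(4 + z))
-31888 - F(x(1, 3)*(-16)) = -31888 - (25 + 0*(-16))/(4 + 0*(-16)) = -31888 - (25 + 0)/(4 + 0) = -31888 - 25/4 = -127577/4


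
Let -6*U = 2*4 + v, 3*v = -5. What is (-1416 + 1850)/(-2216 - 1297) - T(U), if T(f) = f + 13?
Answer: -254369/21078 ≈ -12.068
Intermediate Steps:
v = -5/3 (v = (⅓)*(-5) = -5/3 ≈ -1.6667)
U = -19/18 (U = -(2*4 - 5/3)/6 = -(8 - 5/3)/6 = -⅙*19/3 = -19/18 ≈ -1.0556)
T(f) = 13 + f
(-1416 + 1850)/(-2216 - 1297) - T(U) = (-1416 + 1850)/(-2216 - 1297) - (13 - 19/18) = 434/(-3513) - 1*215/18 = 434*(-1/3513) - 215/18 = -434/3513 - 215/18 = -254369/21078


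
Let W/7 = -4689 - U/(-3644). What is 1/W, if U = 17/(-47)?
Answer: -171268/5621529683 ≈ -3.0466e-5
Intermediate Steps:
U = -17/47 (U = 17*(-1/47) = -17/47 ≈ -0.36170)
W = -5621529683/171268 (W = 7*(-4689 - (-17)/(47*(-3644))) = 7*(-4689 - (-17)*(-1)/(47*3644)) = 7*(-4689 - 1*17/171268) = 7*(-4689 - 17/171268) = 7*(-803075669/171268) = -5621529683/171268 ≈ -32823.)
1/W = 1/(-5621529683/171268) = -171268/5621529683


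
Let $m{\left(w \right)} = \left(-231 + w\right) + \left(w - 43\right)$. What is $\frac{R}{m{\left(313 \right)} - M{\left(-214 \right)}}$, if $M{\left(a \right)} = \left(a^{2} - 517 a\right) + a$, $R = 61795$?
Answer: $- \frac{61795}{155868} \approx -0.39646$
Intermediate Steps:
$M{\left(a \right)} = a^{2} - 516 a$
$m{\left(w \right)} = -274 + 2 w$ ($m{\left(w \right)} = \left(-231 + w\right) + \left(w - 43\right) = \left(-231 + w\right) + \left(-43 + w\right) = -274 + 2 w$)
$\frac{R}{m{\left(313 \right)} - M{\left(-214 \right)}} = \frac{61795}{\left(-274 + 2 \cdot 313\right) - - 214 \left(-516 - 214\right)} = \frac{61795}{\left(-274 + 626\right) - \left(-214\right) \left(-730\right)} = \frac{61795}{352 - 156220} = \frac{61795}{-155868} = 61795 \left(- \frac{1}{155868}\right) = - \frac{61795}{155868}$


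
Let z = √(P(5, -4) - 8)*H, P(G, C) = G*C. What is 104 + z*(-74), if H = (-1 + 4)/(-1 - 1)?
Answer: 104 + 222*I*√7 ≈ 104.0 + 587.36*I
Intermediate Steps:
H = -3/2 (H = 3/(-2) = 3*(-½) = -3/2 ≈ -1.5000)
P(G, C) = C*G
z = -3*I*√7 (z = √(-4*5 - 8)*(-3/2) = √(-20 - 8)*(-3/2) = √(-28)*(-3/2) = (2*I*√7)*(-3/2) = -3*I*√7 ≈ -7.9373*I)
104 + z*(-74) = 104 - 3*I*√7*(-74) = 104 + 222*I*√7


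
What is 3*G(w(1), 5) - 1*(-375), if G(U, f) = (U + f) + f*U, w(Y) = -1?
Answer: 372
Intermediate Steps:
G(U, f) = U + f + U*f (G(U, f) = (U + f) + U*f = U + f + U*f)
3*G(w(1), 5) - 1*(-375) = 3*(-1 + 5 - 1*5) - 1*(-375) = 3*(-1 + 5 - 5) + 375 = 3*(-1) + 375 = -3 + 375 = 372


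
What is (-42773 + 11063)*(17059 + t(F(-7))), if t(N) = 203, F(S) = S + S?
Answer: -547378020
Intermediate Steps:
F(S) = 2*S
(-42773 + 11063)*(17059 + t(F(-7))) = (-42773 + 11063)*(17059 + 203) = -31710*17262 = -547378020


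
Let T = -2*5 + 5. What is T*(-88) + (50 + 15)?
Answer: 505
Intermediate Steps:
T = -5 (T = -10 + 5 = -5)
T*(-88) + (50 + 15) = -5*(-88) + (50 + 15) = 440 + 65 = 505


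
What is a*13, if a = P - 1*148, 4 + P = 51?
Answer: -1313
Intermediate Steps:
P = 47 (P = -4 + 51 = 47)
a = -101 (a = 47 - 1*148 = 47 - 148 = -101)
a*13 = -101*13 = -1313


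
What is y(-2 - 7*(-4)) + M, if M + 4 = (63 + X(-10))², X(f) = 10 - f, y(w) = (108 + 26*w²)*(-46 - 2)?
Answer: -841947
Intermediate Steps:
y(w) = -5184 - 1248*w² (y(w) = (108 + 26*w²)*(-48) = -5184 - 1248*w²)
M = 6885 (M = -4 + (63 + (10 - 1*(-10)))² = -4 + (63 + (10 + 10))² = -4 + (63 + 20)² = -4 + 83² = -4 + 6889 = 6885)
y(-2 - 7*(-4)) + M = (-5184 - 1248*(-2 - 7*(-4))²) + 6885 = (-5184 - 1248*(-2 + 28)²) + 6885 = (-5184 - 1248*26²) + 6885 = (-5184 - 1248*676) + 6885 = (-5184 - 843648) + 6885 = -848832 + 6885 = -841947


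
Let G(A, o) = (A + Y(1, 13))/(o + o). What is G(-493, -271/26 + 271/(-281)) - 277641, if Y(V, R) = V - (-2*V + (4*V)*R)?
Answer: -85228481/307 ≈ -2.7762e+5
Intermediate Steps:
Y(V, R) = 3*V - 4*R*V (Y(V, R) = V - (-2*V + 4*R*V) = V + (2*V - 4*R*V) = 3*V - 4*R*V)
G(A, o) = (-49 + A)/(2*o) (G(A, o) = (A + 1*(3 - 4*13))/(o + o) = (A + 1*(3 - 52))/((2*o)) = (A + 1*(-49))*(1/(2*o)) = (A - 49)*(1/(2*o)) = (-49 + A)*(1/(2*o)) = (-49 + A)/(2*o))
G(-493, -271/26 + 271/(-281)) - 277641 = (-49 - 493)/(2*(-271/26 + 271/(-281))) - 277641 = (1/2)*(-542)/(-271*1/26 + 271*(-1/281)) - 277641 = (1/2)*(-542)/(-271/26 - 271/281) - 277641 = (1/2)*(-542)/(-83197/7306) - 277641 = (1/2)*(-7306/83197)*(-542) - 277641 = 7306/307 - 277641 = -85228481/307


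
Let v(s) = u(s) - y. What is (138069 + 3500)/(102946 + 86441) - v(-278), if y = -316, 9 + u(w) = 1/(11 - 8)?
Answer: -58063369/189387 ≈ -306.59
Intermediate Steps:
u(w) = -26/3 (u(w) = -9 + 1/(11 - 8) = -9 + 1/3 = -9 + ⅓ = -26/3)
v(s) = 922/3 (v(s) = -26/3 - 1*(-316) = -26/3 + 316 = 922/3)
(138069 + 3500)/(102946 + 86441) - v(-278) = (138069 + 3500)/(102946 + 86441) - 1*922/3 = 141569/189387 - 922/3 = -58063369/189387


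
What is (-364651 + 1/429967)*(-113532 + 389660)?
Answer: -43293528289170048/429967 ≈ -1.0069e+11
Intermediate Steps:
(-364651 + 1/429967)*(-113532 + 389660) = (-364651 + 1/429967)*276128 = -156787896516/429967*276128 = -43293528289170048/429967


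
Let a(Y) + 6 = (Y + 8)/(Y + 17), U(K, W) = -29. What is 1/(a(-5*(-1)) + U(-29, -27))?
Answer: -22/757 ≈ -0.029062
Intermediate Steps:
a(Y) = -6 + (8 + Y)/(17 + Y) (a(Y) = -6 + (Y + 8)/(Y + 17) = -6 + (8 + Y)/(17 + Y))
1/(a(-5*(-1)) + U(-29, -27)) = 1/((-94 - (-25)*(-1))/(17 - 5*(-1)) - 29) = 1/((-94 - 5*5)/(17 + 5) - 29) = 1/((-94 - 25)/22 - 29) = 1/((1/22)*(-119) - 29) = 1/(-119/22 - 29) = 1/(-757/22) = -22/757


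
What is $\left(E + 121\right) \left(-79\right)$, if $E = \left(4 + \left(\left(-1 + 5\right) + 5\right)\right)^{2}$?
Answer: $-22910$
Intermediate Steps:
$E = 169$ ($E = \left(4 + \left(4 + 5\right)\right)^{2} = \left(4 + 9\right)^{2} = 13^{2} = 169$)
$\left(E + 121\right) \left(-79\right) = \left(169 + 121\right) \left(-79\right) = 290 \left(-79\right) = -22910$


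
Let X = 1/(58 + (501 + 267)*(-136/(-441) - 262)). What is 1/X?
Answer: -29535410/147 ≈ -2.0092e+5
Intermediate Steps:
X = -147/29535410 (X = 1/(58 + 768*(-136*(-1/441) - 262)) = 1/(58 + 768*(136/441 - 262)) = 1/(58 + 768*(-115406/441)) = 1/(58 - 29543936/147) = 1/(-29535410/147) = -147/29535410 ≈ -4.9771e-6)
1/X = 1/(-147/29535410) = -29535410/147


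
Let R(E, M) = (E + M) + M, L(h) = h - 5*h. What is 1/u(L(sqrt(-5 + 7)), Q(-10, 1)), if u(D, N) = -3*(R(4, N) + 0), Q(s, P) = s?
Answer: 1/48 ≈ 0.020833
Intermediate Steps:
L(h) = -4*h
R(E, M) = E + 2*M
u(D, N) = -12 - 6*N (u(D, N) = -3*((4 + 2*N) + 0) = -3*(4 + 2*N) = -12 - 6*N)
1/u(L(sqrt(-5 + 7)), Q(-10, 1)) = 1/(-12 - 6*(-10)) = 1/(-12 + 60) = 1/48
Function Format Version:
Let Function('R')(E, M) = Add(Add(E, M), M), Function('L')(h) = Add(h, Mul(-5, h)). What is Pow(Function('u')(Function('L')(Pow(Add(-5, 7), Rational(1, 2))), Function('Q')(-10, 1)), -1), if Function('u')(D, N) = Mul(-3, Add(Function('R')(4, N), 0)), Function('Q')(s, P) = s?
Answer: Rational(1, 48) ≈ 0.020833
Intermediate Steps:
Function('L')(h) = Mul(-4, h)
Function('R')(E, M) = Add(E, Mul(2, M))
Function('u')(D, N) = Add(-12, Mul(-6, N)) (Function('u')(D, N) = Mul(-3, Add(Add(4, Mul(2, N)), 0)) = Mul(-3, Add(4, Mul(2, N))) = Add(-12, Mul(-6, N)))
Pow(Function('u')(Function('L')(Pow(Add(-5, 7), Rational(1, 2))), Function('Q')(-10, 1)), -1) = Pow(Add(-12, Mul(-6, -10)), -1) = Pow(Add(-12, 60), -1) = Pow(48, -1) = Rational(1, 48)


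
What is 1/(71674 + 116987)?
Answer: 1/188661 ≈ 5.3005e-6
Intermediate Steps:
1/(71674 + 116987) = 1/188661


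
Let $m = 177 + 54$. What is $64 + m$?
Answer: $295$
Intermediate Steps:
$m = 231$
$64 + m = 64 + 231 = 295$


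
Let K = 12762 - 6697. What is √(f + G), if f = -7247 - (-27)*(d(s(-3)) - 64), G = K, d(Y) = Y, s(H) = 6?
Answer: 2*I*√687 ≈ 52.421*I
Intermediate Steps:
K = 6065
G = 6065
f = -8813 (f = -7247 - (-27)*(6 - 64) = -7247 - (-27)*(-58) = -7247 - 1*1566 = -7247 - 1566 = -8813)
√(f + G) = √(-8813 + 6065) = √(-2748) = 2*I*√687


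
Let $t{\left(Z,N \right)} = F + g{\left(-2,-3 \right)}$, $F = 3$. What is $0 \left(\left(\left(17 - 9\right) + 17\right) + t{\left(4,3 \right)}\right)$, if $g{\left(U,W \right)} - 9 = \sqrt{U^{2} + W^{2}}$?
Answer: $0$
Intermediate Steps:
$g{\left(U,W \right)} = 9 + \sqrt{U^{2} + W^{2}}$
$t{\left(Z,N \right)} = 12 + \sqrt{13}$ ($t{\left(Z,N \right)} = 3 + \left(9 + \sqrt{\left(-2\right)^{2} + \left(-3\right)^{2}}\right) = 3 + \left(9 + \sqrt{4 + 9}\right) = 3 + \left(9 + \sqrt{13}\right) = 12 + \sqrt{13}$)
$0 \left(\left(\left(17 - 9\right) + 17\right) + t{\left(4,3 \right)}\right) = 0 \left(\left(\left(17 - 9\right) + 17\right) + \left(12 + \sqrt{13}\right)\right) = 0 \left(\left(8 + 17\right) + \left(12 + \sqrt{13}\right)\right) = 0 \left(25 + \left(12 + \sqrt{13}\right)\right) = 0 \left(37 + \sqrt{13}\right) = 0$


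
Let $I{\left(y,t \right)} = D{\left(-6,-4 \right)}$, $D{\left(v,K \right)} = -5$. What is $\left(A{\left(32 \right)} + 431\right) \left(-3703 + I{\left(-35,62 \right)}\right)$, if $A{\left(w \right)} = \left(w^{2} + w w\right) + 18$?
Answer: $-9258876$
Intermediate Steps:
$I{\left(y,t \right)} = -5$
$A{\left(w \right)} = 18 + 2 w^{2}$ ($A{\left(w \right)} = \left(w^{2} + w^{2}\right) + 18 = 2 w^{2} + 18 = 18 + 2 w^{2}$)
$\left(A{\left(32 \right)} + 431\right) \left(-3703 + I{\left(-35,62 \right)}\right) = \left(\left(18 + 2 \cdot 32^{2}\right) + 431\right) \left(-3703 - 5\right) = \left(\left(18 + 2 \cdot 1024\right) + 431\right) \left(-3708\right) = \left(\left(18 + 2048\right) + 431\right) \left(-3708\right) = \left(2066 + 431\right) \left(-3708\right) = 2497 \left(-3708\right) = -9258876$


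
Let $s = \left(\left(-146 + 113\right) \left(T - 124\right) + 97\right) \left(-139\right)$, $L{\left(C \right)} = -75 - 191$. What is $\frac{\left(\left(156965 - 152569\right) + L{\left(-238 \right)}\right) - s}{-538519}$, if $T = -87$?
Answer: $- \frac{985470}{538519} \approx -1.83$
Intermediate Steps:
$L{\left(C \right)} = -266$
$s = -981340$ ($s = \left(\left(-146 + 113\right) \left(-87 - 124\right) + 97\right) \left(-139\right) = \left(\left(-33\right) \left(-211\right) + 97\right) \left(-139\right) = \left(6963 + 97\right) \left(-139\right) = 7060 \left(-139\right) = -981340$)
$\frac{\left(\left(156965 - 152569\right) + L{\left(-238 \right)}\right) - s}{-538519} = \frac{\left(\left(156965 - 152569\right) - 266\right) - -981340}{-538519} = \left(\left(4396 - 266\right) + 981340\right) \left(- \frac{1}{538519}\right) = \left(4130 + 981340\right) \left(- \frac{1}{538519}\right) = 985470 \left(- \frac{1}{538519}\right) = - \frac{985470}{538519}$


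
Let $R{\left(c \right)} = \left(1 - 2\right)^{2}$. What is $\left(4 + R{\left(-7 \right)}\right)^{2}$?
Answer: $25$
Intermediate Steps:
$R{\left(c \right)} = 1$ ($R{\left(c \right)} = \left(-1\right)^{2} = 1$)
$\left(4 + R{\left(-7 \right)}\right)^{2} = \left(4 + 1\right)^{2} = 5^{2} = 25$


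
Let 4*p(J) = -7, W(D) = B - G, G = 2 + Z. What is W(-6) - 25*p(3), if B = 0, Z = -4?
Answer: 183/4 ≈ 45.750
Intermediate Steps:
G = -2 (G = 2 - 4 = -2)
W(D) = 2 (W(D) = 0 - 1*(-2) = 0 + 2 = 2)
p(J) = -7/4 (p(J) = (1/4)*(-7) = -7/4)
W(-6) - 25*p(3) = 2 - 25*(-7/4) = 2 + 175/4 = 183/4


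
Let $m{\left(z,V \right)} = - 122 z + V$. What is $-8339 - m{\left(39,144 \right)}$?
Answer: $-3725$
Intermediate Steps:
$m{\left(z,V \right)} = V - 122 z$
$-8339 - m{\left(39,144 \right)} = -8339 - \left(144 - 4758\right) = -8339 - -4614 = -8339 + 4614 = -3725$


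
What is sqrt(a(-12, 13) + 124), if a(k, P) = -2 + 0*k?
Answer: sqrt(122) ≈ 11.045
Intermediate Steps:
a(k, P) = -2 (a(k, P) = -2 + 0 = -2)
sqrt(a(-12, 13) + 124) = sqrt(-2 + 124) = sqrt(122)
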